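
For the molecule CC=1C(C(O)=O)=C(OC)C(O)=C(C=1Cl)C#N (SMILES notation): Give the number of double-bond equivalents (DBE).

Degree of unsaturation = (number of rings) + (number of π bonds).
Ring closures in the SMILES: 1.
π bonds: 4 double bonds (each 1 DoU), 1 triple bond (each 2 DoU) → 6 DoU from unsaturation.
Total DoU = 1 + 6 = 7.

7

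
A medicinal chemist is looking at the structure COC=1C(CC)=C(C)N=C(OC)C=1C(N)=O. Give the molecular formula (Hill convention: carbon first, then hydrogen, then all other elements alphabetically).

C11H16N2O3

Walk through each heavy atom and fill implicit hydrogens from standard valence (C 4, N 3, O 2, S 2, halogen 1):
  atom 1: C, bond orders sum to 1 (valence 4) → 3 H
  atom 2: O, bond orders sum to 2 (valence 2) → 0 H
  atom 3: C, bond orders sum to 4 (valence 4) → 0 H
  atom 4: C, bond orders sum to 4 (valence 4) → 0 H
  atom 5: C, bond orders sum to 2 (valence 4) → 2 H
  atom 6: C, bond orders sum to 1 (valence 4) → 3 H
  atom 7: C, bond orders sum to 4 (valence 4) → 0 H
  atom 8: C, bond orders sum to 1 (valence 4) → 3 H
  atom 9: N, bond orders sum to 3 (valence 3) → 0 H
  atom 10: C, bond orders sum to 4 (valence 4) → 0 H
  atom 11: O, bond orders sum to 2 (valence 2) → 0 H
  atom 12: C, bond orders sum to 1 (valence 4) → 3 H
  atom 13: C, bond orders sum to 4 (valence 4) → 0 H
  atom 14: C, bond orders sum to 4 (valence 4) → 0 H
  atom 15: N, bond orders sum to 1 (valence 3) → 2 H
  atom 16: O, bond orders sum to 2 (valence 2) → 0 H
Totals → C:11, H:16, N:2, O:3.
In Hill order: C11H16N2O3.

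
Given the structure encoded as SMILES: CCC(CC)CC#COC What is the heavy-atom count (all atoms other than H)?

10

Every atom symbol written in the SMILES (organic subset) is one heavy atom; implicit H are not written.
Heavy atoms by element → C:9, O:1.
Total: 10.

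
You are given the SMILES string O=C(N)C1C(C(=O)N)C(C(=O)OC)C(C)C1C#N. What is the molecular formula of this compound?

C11H15N3O4

Walk through each heavy atom and fill implicit hydrogens from standard valence (C 4, N 3, O 2, S 2, halogen 1):
  atom 1: O, bond orders sum to 2 (valence 2) → 0 H
  atom 2: C, bond orders sum to 4 (valence 4) → 0 H
  atom 3: N, bond orders sum to 1 (valence 3) → 2 H
  atom 4: C, bond orders sum to 3 (valence 4) → 1 H
  atom 5: C, bond orders sum to 3 (valence 4) → 1 H
  atom 6: C, bond orders sum to 4 (valence 4) → 0 H
  atom 7: O, bond orders sum to 2 (valence 2) → 0 H
  atom 8: N, bond orders sum to 1 (valence 3) → 2 H
  atom 9: C, bond orders sum to 3 (valence 4) → 1 H
  atom 10: C, bond orders sum to 4 (valence 4) → 0 H
  atom 11: O, bond orders sum to 2 (valence 2) → 0 H
  atom 12: O, bond orders sum to 2 (valence 2) → 0 H
  atom 13: C, bond orders sum to 1 (valence 4) → 3 H
  atom 14: C, bond orders sum to 3 (valence 4) → 1 H
  atom 15: C, bond orders sum to 1 (valence 4) → 3 H
  atom 16: C, bond orders sum to 3 (valence 4) → 1 H
  atom 17: C, bond orders sum to 4 (valence 4) → 0 H
  atom 18: N, bond orders sum to 3 (valence 3) → 0 H
Totals → C:11, H:15, N:3, O:4.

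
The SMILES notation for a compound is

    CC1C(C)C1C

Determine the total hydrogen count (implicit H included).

12

Walk through each heavy atom and fill implicit hydrogens from standard valence (C 4, N 3, O 2, S 2, halogen 1):
  atom 1: C, bond orders sum to 1 (valence 4) → 3 H
  atom 2: C, bond orders sum to 3 (valence 4) → 1 H
  atom 3: C, bond orders sum to 3 (valence 4) → 1 H
  atom 4: C, bond orders sum to 1 (valence 4) → 3 H
  atom 5: C, bond orders sum to 3 (valence 4) → 1 H
  atom 6: C, bond orders sum to 1 (valence 4) → 3 H
Total hydrogens: 12.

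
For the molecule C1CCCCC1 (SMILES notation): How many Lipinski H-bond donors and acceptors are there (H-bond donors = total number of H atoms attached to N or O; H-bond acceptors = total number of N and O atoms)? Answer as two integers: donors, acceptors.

Donors: find every N or O and count the H atoms it carries.
  (no N or O atoms present)
Lipinski HBD = 0.
Acceptors: N atoms = 0, O atoms = 0 → HBA = 0.

0, 0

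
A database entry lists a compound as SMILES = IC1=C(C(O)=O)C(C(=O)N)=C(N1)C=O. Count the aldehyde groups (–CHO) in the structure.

1

The aldehyde motif appears at heavy-atom position 13 in the SMILES.
Other groups present: 1 amide, 1 carboxylic acid.
Aldehyde count: 1.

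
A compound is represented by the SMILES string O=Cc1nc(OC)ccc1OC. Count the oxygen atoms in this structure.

3

Scan the SMILES for O atoms (remember two-letter symbols like Cl and Br are single atoms).
Oxygen count: 3.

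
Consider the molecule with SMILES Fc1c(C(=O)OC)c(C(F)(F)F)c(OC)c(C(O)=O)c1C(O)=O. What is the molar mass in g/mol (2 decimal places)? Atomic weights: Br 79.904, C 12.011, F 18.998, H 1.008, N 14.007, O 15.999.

First, the molecular formula is C12H8F4O7 (counting implicit H from valence).
  C: 12 × 12.011 = 144.132
  F: 4 × 18.998 = 75.992
  H: 8 × 1.008 = 8.064
  O: 7 × 15.999 = 111.993
Sum: 12×12.011 + 4×18.998 + 8×1.008 + 7×15.999 = 340.181 → 340.18 g/mol.

340.18 g/mol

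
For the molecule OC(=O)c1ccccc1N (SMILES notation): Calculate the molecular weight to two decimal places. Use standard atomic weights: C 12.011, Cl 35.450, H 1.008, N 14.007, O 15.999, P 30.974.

First, the molecular formula is C7H7NO2 (counting implicit H from valence).
  C: 7 × 12.011 = 84.077
  H: 7 × 1.008 = 7.056
  N: 1 × 14.007 = 14.007
  O: 2 × 15.999 = 31.998
Sum: 7×12.011 + 7×1.008 + 1×14.007 + 2×15.999 = 137.138 → 137.14 g/mol.

137.14 g/mol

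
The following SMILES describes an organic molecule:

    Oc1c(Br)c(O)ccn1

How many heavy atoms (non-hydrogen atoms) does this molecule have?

Every atom symbol written in the SMILES (organic subset) is one heavy atom; implicit H are not written.
Heavy atoms by element → Br:1, C:5, N:1, O:2.
Total: 9.

9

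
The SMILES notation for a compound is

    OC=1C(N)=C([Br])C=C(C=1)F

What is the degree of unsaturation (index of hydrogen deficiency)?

4

Degree of unsaturation = (number of rings) + (number of π bonds).
Ring closures in the SMILES: 1.
π bonds: 3 double bonds (each 1 DoU) → 3 DoU from unsaturation.
Total DoU = 1 + 3 = 4.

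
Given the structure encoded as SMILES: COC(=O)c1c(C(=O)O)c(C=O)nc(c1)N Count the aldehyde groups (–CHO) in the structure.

1

The aldehyde motif appears at heavy-atom position 11 in the SMILES.
Other groups present: 1 carboxylic acid, 1 ester, 1 primary amine.
Aldehyde count: 1.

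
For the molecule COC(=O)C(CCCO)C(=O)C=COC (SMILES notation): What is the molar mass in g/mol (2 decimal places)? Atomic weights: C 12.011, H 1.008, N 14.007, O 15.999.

216.23 g/mol

First, the molecular formula is C10H16O5 (counting implicit H from valence).
  C: 10 × 12.011 = 120.110
  H: 16 × 1.008 = 16.128
  O: 5 × 15.999 = 79.995
Sum: 10×12.011 + 16×1.008 + 5×15.999 = 216.233 → 216.23 g/mol.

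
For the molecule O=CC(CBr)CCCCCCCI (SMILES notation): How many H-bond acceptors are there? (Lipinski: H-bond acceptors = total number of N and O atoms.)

1

N atoms: 0; O atoms: 1.
Lipinski HBA = 0 + 1 = 1.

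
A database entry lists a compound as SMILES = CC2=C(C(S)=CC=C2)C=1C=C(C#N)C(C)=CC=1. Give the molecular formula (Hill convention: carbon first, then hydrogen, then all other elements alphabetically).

Walk through each heavy atom and fill implicit hydrogens from standard valence (C 4, N 3, O 2, S 2, halogen 1):
  atom 1: C, bond orders sum to 1 (valence 4) → 3 H
  atom 2: C, bond orders sum to 4 (valence 4) → 0 H
  atom 3: C, bond orders sum to 4 (valence 4) → 0 H
  atom 4: C, bond orders sum to 4 (valence 4) → 0 H
  atom 5: S, bond orders sum to 1 (valence 2) → 1 H
  atom 6: C, bond orders sum to 3 (valence 4) → 1 H
  atom 7: C, bond orders sum to 3 (valence 4) → 1 H
  atom 8: C, bond orders sum to 3 (valence 4) → 1 H
  atom 9: C, bond orders sum to 4 (valence 4) → 0 H
  atom 10: C, bond orders sum to 3 (valence 4) → 1 H
  atom 11: C, bond orders sum to 4 (valence 4) → 0 H
  atom 12: C, bond orders sum to 4 (valence 4) → 0 H
  atom 13: N, bond orders sum to 3 (valence 3) → 0 H
  atom 14: C, bond orders sum to 4 (valence 4) → 0 H
  atom 15: C, bond orders sum to 1 (valence 4) → 3 H
  atom 16: C, bond orders sum to 3 (valence 4) → 1 H
  atom 17: C, bond orders sum to 3 (valence 4) → 1 H
Totals → C:15, H:13, N:1, S:1.

C15H13NS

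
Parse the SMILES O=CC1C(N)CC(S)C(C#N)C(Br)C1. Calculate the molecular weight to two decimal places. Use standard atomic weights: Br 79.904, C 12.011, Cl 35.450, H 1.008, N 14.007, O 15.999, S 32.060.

First, the molecular formula is C9H13BrN2OS (counting implicit H from valence).
  Br: 1 × 79.904 = 79.904
  C: 9 × 12.011 = 108.099
  H: 13 × 1.008 = 13.104
  N: 2 × 14.007 = 28.014
  O: 1 × 15.999 = 15.999
  S: 1 × 32.060 = 32.060
Sum: 1×79.904 + 9×12.011 + 13×1.008 + 2×14.007 + 1×15.999 + 1×32.060 = 277.180 → 277.18 g/mol.

277.18 g/mol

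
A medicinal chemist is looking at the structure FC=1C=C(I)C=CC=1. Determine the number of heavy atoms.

8

Every atom symbol written in the SMILES (organic subset) is one heavy atom; implicit H are not written.
Heavy atoms by element → C:6, F:1, I:1.
Total: 8.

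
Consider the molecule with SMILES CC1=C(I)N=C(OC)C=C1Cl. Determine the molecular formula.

Walk through each heavy atom and fill implicit hydrogens from standard valence (C 4, N 3, O 2, S 2, halogen 1):
  atom 1: C, bond orders sum to 1 (valence 4) → 3 H
  atom 2: C, bond orders sum to 4 (valence 4) → 0 H
  atom 3: C, bond orders sum to 4 (valence 4) → 0 H
  atom 4: I (halogen, monovalent) → 0 H
  atom 5: N, bond orders sum to 3 (valence 3) → 0 H
  atom 6: C, bond orders sum to 4 (valence 4) → 0 H
  atom 7: O, bond orders sum to 2 (valence 2) → 0 H
  atom 8: C, bond orders sum to 1 (valence 4) → 3 H
  atom 9: C, bond orders sum to 3 (valence 4) → 1 H
  atom 10: C, bond orders sum to 4 (valence 4) → 0 H
  atom 11: Cl (halogen, monovalent) → 0 H
Totals → C:7, H:7, Cl:1, I:1, N:1, O:1.

C7H7ClINO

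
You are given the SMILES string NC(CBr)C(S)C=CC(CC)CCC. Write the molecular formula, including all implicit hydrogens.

Walk through each heavy atom and fill implicit hydrogens from standard valence (C 4, N 3, O 2, S 2, halogen 1):
  atom 1: N, bond orders sum to 1 (valence 3) → 2 H
  atom 2: C, bond orders sum to 3 (valence 4) → 1 H
  atom 3: C, bond orders sum to 2 (valence 4) → 2 H
  atom 4: Br (halogen, monovalent) → 0 H
  atom 5: C, bond orders sum to 3 (valence 4) → 1 H
  atom 6: S, bond orders sum to 1 (valence 2) → 1 H
  atom 7: C, bond orders sum to 3 (valence 4) → 1 H
  atom 8: C, bond orders sum to 3 (valence 4) → 1 H
  atom 9: C, bond orders sum to 3 (valence 4) → 1 H
  atom 10: C, bond orders sum to 2 (valence 4) → 2 H
  atom 11: C, bond orders sum to 1 (valence 4) → 3 H
  atom 12: C, bond orders sum to 2 (valence 4) → 2 H
  atom 13: C, bond orders sum to 2 (valence 4) → 2 H
  atom 14: C, bond orders sum to 1 (valence 4) → 3 H
Totals → C:11, H:22, Br:1, N:1, S:1.
In Hill order: C11H22BrNS.

C11H22BrNS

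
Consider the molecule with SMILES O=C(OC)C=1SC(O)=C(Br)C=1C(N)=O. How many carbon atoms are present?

7

Count every carbon token in the SMILES (each C, including those in ring-closure positions and inside branches).
Carbon count: 7.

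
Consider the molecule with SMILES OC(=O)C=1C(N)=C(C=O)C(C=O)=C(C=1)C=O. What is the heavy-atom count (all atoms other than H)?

16

Every atom symbol written in the SMILES (organic subset) is one heavy atom; implicit H are not written.
Heavy atoms by element → C:10, N:1, O:5.
Total: 16.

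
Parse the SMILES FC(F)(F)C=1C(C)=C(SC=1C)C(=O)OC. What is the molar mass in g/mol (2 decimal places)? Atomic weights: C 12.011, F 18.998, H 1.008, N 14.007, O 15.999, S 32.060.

First, the molecular formula is C9H9F3O2S (counting implicit H from valence).
  C: 9 × 12.011 = 108.099
  F: 3 × 18.998 = 56.994
  H: 9 × 1.008 = 9.072
  O: 2 × 15.999 = 31.998
  S: 1 × 32.060 = 32.060
Sum: 9×12.011 + 3×18.998 + 9×1.008 + 2×15.999 + 1×32.060 = 238.223 → 238.22 g/mol.

238.22 g/mol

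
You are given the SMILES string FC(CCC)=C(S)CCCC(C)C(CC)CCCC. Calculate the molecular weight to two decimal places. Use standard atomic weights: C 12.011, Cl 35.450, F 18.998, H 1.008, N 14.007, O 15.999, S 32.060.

First, the molecular formula is C17H33FS (counting implicit H from valence).
  C: 17 × 12.011 = 204.187
  F: 1 × 18.998 = 18.998
  H: 33 × 1.008 = 33.264
  S: 1 × 32.060 = 32.060
Sum: 17×12.011 + 1×18.998 + 33×1.008 + 1×32.060 = 288.509 → 288.51 g/mol.

288.51 g/mol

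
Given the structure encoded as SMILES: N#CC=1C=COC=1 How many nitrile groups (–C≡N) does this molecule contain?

The nitrile motif appears at heavy-atom position 2 in the SMILES.
Nitrile count: 1.

1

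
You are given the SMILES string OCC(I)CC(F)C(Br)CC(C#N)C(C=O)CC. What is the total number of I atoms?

Scan the SMILES for I atoms (remember two-letter symbols like Cl and Br are single atoms).
Iodine count: 1.

1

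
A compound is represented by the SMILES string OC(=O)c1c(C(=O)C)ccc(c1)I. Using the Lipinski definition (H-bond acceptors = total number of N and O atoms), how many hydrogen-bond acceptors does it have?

3

N atoms: 0; O atoms: 3.
Lipinski HBA = 0 + 3 = 3.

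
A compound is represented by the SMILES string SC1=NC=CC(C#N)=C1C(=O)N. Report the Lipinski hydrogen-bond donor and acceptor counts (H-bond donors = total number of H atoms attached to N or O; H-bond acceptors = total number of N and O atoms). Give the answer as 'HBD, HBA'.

2, 4

Donors: find every N or O and count the H atoms it carries.
  atom 3 (N): bond orders sum to 3 → 0 H
  atom 8 (N): bond orders sum to 3 → 0 H
  atom 11 (O): bond orders sum to 2 → 0 H
  atom 12 (N): bond orders sum to 1 → 2 H
Lipinski HBD = 2.
Acceptors: N atoms = 3, O atoms = 1 → HBA = 4.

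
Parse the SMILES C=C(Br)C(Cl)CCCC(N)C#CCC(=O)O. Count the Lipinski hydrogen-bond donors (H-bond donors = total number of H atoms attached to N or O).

3

Donors: find every N or O and count the H atoms it carries.
  atom 10 (N): bond orders sum to 1 → 2 H
  atom 15 (O): bond orders sum to 2 → 0 H
  atom 16 (O): bond orders sum to 1 → 1 H
Lipinski HBD = 3.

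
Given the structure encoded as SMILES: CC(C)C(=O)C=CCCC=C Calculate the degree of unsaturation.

Molecular formula: C10H16O.
DoU = (2C + 2 + N − H − X) / 2, where X is the halogen count and O/S are ignored.
    = (2·10 + 2 + 0 − 16 − 0) / 2 = 6 / 2 = 3.

3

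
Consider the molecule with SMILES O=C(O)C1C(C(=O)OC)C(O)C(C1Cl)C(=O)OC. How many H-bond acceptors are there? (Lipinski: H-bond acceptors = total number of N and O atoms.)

N atoms: 0; O atoms: 7.
Lipinski HBA = 0 + 7 = 7.

7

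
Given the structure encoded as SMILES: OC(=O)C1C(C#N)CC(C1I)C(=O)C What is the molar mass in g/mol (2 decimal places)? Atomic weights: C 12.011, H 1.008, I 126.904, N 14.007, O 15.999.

307.09 g/mol

First, the molecular formula is C9H10INO3 (counting implicit H from valence).
  C: 9 × 12.011 = 108.099
  H: 10 × 1.008 = 10.080
  I: 1 × 126.904 = 126.904
  N: 1 × 14.007 = 14.007
  O: 3 × 15.999 = 47.997
Sum: 9×12.011 + 10×1.008 + 1×126.904 + 1×14.007 + 3×15.999 = 307.087 → 307.09 g/mol.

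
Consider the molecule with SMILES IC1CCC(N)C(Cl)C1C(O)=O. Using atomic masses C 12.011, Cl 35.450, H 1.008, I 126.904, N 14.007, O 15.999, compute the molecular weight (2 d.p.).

303.52 g/mol

First, the molecular formula is C7H11ClINO2 (counting implicit H from valence).
  C: 7 × 12.011 = 84.077
  Cl: 1 × 35.450 = 35.450
  H: 11 × 1.008 = 11.088
  I: 1 × 126.904 = 126.904
  N: 1 × 14.007 = 14.007
  O: 2 × 15.999 = 31.998
Sum: 7×12.011 + 1×35.450 + 11×1.008 + 1×126.904 + 1×14.007 + 2×15.999 = 303.524 → 303.52 g/mol.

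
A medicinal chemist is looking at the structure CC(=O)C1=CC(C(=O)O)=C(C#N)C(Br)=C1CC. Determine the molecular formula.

Walk through each heavy atom and fill implicit hydrogens from standard valence (C 4, N 3, O 2, S 2, halogen 1):
  atom 1: C, bond orders sum to 1 (valence 4) → 3 H
  atom 2: C, bond orders sum to 4 (valence 4) → 0 H
  atom 3: O, bond orders sum to 2 (valence 2) → 0 H
  atom 4: C, bond orders sum to 4 (valence 4) → 0 H
  atom 5: C, bond orders sum to 3 (valence 4) → 1 H
  atom 6: C, bond orders sum to 4 (valence 4) → 0 H
  atom 7: C, bond orders sum to 4 (valence 4) → 0 H
  atom 8: O, bond orders sum to 2 (valence 2) → 0 H
  atom 9: O, bond orders sum to 1 (valence 2) → 1 H
  atom 10: C, bond orders sum to 4 (valence 4) → 0 H
  atom 11: C, bond orders sum to 4 (valence 4) → 0 H
  atom 12: N, bond orders sum to 3 (valence 3) → 0 H
  atom 13: C, bond orders sum to 4 (valence 4) → 0 H
  atom 14: Br (halogen, monovalent) → 0 H
  atom 15: C, bond orders sum to 4 (valence 4) → 0 H
  atom 16: C, bond orders sum to 2 (valence 4) → 2 H
  atom 17: C, bond orders sum to 1 (valence 4) → 3 H
Totals → C:12, H:10, Br:1, N:1, O:3.

C12H10BrNO3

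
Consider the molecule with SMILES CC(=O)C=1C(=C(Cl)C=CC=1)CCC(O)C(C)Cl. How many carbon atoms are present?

13

Count every carbon token in the SMILES (each C, including those in ring-closure positions and inside branches).
Carbon count: 13.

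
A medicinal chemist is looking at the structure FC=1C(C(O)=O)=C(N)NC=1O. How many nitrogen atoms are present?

2

Scan the SMILES for N atoms (remember two-letter symbols like Cl and Br are single atoms).
Nitrogen count: 2.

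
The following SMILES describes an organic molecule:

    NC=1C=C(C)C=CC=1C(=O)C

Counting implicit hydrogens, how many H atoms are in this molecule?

11

Walk through each heavy atom and fill implicit hydrogens from standard valence (C 4, N 3, O 2, S 2, halogen 1):
  atom 1: N, bond orders sum to 1 (valence 3) → 2 H
  atom 2: C, bond orders sum to 4 (valence 4) → 0 H
  atom 3: C, bond orders sum to 3 (valence 4) → 1 H
  atom 4: C, bond orders sum to 4 (valence 4) → 0 H
  atom 5: C, bond orders sum to 1 (valence 4) → 3 H
  atom 6: C, bond orders sum to 3 (valence 4) → 1 H
  atom 7: C, bond orders sum to 3 (valence 4) → 1 H
  atom 8: C, bond orders sum to 4 (valence 4) → 0 H
  atom 9: C, bond orders sum to 4 (valence 4) → 0 H
  atom 10: O, bond orders sum to 2 (valence 2) → 0 H
  atom 11: C, bond orders sum to 1 (valence 4) → 3 H
Total hydrogens: 11.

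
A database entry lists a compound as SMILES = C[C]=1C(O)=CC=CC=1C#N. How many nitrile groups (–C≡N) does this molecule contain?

The nitrile motif appears at heavy-atom position 9 in the SMILES.
Other groups present: 1 hydroxyl.
Nitrile count: 1.

1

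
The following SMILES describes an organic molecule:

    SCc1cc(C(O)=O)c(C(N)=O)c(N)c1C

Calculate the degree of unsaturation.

6

Molecular formula: C10H12N2O3S.
DoU = (2C + 2 + N − H − X) / 2, where X is the halogen count and O/S are ignored.
    = (2·10 + 2 + 2 − 12 − 0) / 2 = 12 / 2 = 6.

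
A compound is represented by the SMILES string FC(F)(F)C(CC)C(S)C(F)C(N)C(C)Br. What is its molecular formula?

Walk through each heavy atom and fill implicit hydrogens from standard valence (C 4, N 3, O 2, S 2, halogen 1):
  atom 1: F (halogen, monovalent) → 0 H
  atom 2: C, bond orders sum to 4 (valence 4) → 0 H
  atom 3: F (halogen, monovalent) → 0 H
  atom 4: F (halogen, monovalent) → 0 H
  atom 5: C, bond orders sum to 3 (valence 4) → 1 H
  atom 6: C, bond orders sum to 2 (valence 4) → 2 H
  atom 7: C, bond orders sum to 1 (valence 4) → 3 H
  atom 8: C, bond orders sum to 3 (valence 4) → 1 H
  atom 9: S, bond orders sum to 1 (valence 2) → 1 H
  atom 10: C, bond orders sum to 3 (valence 4) → 1 H
  atom 11: F (halogen, monovalent) → 0 H
  atom 12: C, bond orders sum to 3 (valence 4) → 1 H
  atom 13: N, bond orders sum to 1 (valence 3) → 2 H
  atom 14: C, bond orders sum to 3 (valence 4) → 1 H
  atom 15: C, bond orders sum to 1 (valence 4) → 3 H
  atom 16: Br (halogen, monovalent) → 0 H
Totals → C:9, H:16, Br:1, F:4, N:1, S:1.
In Hill order: C9H16BrF4NS.

C9H16BrF4NS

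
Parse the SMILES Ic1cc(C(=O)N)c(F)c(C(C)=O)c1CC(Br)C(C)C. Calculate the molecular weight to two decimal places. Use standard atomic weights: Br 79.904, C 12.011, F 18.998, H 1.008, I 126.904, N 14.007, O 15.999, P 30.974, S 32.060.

456.09 g/mol

First, the molecular formula is C14H16BrFINO2 (counting implicit H from valence).
  Br: 1 × 79.904 = 79.904
  C: 14 × 12.011 = 168.154
  F: 1 × 18.998 = 18.998
  H: 16 × 1.008 = 16.128
  I: 1 × 126.904 = 126.904
  N: 1 × 14.007 = 14.007
  O: 2 × 15.999 = 31.998
Sum: 1×79.904 + 14×12.011 + 1×18.998 + 16×1.008 + 1×126.904 + 1×14.007 + 2×15.999 = 456.093 → 456.09 g/mol.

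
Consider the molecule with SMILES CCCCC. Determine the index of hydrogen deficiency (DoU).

Degree of unsaturation = (number of rings) + (number of π bonds).
Ring closures in the SMILES: 0.
π bonds: none → 0 DoU from unsaturation.
Total DoU = 0 + 0 = 0.

0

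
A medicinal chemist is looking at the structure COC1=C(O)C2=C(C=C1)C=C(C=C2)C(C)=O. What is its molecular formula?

Walk through each heavy atom and fill implicit hydrogens from standard valence (C 4, N 3, O 2, S 2, halogen 1):
  atom 1: C, bond orders sum to 1 (valence 4) → 3 H
  atom 2: O, bond orders sum to 2 (valence 2) → 0 H
  atom 3: C, bond orders sum to 4 (valence 4) → 0 H
  atom 4: C, bond orders sum to 4 (valence 4) → 0 H
  atom 5: O, bond orders sum to 1 (valence 2) → 1 H
  atom 6: C, bond orders sum to 4 (valence 4) → 0 H
  atom 7: C, bond orders sum to 4 (valence 4) → 0 H
  atom 8: C, bond orders sum to 3 (valence 4) → 1 H
  atom 9: C, bond orders sum to 3 (valence 4) → 1 H
  atom 10: C, bond orders sum to 3 (valence 4) → 1 H
  atom 11: C, bond orders sum to 4 (valence 4) → 0 H
  atom 12: C, bond orders sum to 3 (valence 4) → 1 H
  atom 13: C, bond orders sum to 3 (valence 4) → 1 H
  atom 14: C, bond orders sum to 4 (valence 4) → 0 H
  atom 15: C, bond orders sum to 1 (valence 4) → 3 H
  atom 16: O, bond orders sum to 2 (valence 2) → 0 H
Totals → C:13, H:12, O:3.

C13H12O3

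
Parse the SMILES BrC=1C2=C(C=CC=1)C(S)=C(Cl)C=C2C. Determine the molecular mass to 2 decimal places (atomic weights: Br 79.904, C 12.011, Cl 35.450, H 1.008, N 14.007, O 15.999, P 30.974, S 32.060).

First, the molecular formula is C11H8BrClS (counting implicit H from valence).
  Br: 1 × 79.904 = 79.904
  C: 11 × 12.011 = 132.121
  Cl: 1 × 35.450 = 35.450
  H: 8 × 1.008 = 8.064
  S: 1 × 32.060 = 32.060
Sum: 1×79.904 + 11×12.011 + 1×35.450 + 8×1.008 + 1×32.060 = 287.599 → 287.60 g/mol.

287.60 g/mol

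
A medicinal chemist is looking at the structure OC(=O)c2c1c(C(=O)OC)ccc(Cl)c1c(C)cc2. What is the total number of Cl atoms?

1

Scan the SMILES for Cl atoms (remember two-letter symbols like Cl and Br are single atoms).
Chlorine count: 1.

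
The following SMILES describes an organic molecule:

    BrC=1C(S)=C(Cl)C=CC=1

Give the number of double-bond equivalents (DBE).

Molecular formula: C6H4BrClS.
DoU = (2C + 2 + N − H − X) / 2, where X is the halogen count and O/S are ignored.
    = (2·6 + 2 + 0 − 4 − 2) / 2 = 8 / 2 = 4.

4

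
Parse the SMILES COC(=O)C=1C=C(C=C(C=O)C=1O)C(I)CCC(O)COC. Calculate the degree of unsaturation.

6

Degree of unsaturation = (number of rings) + (number of π bonds).
Ring closures in the SMILES: 1.
π bonds: 5 double bonds (each 1 DoU) → 5 DoU from unsaturation.
Total DoU = 1 + 5 = 6.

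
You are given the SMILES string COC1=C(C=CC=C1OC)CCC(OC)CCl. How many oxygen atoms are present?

Scan the SMILES for O atoms (remember two-letter symbols like Cl and Br are single atoms).
Oxygen count: 3.

3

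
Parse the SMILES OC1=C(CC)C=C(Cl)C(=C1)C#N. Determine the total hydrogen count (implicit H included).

Walk through each heavy atom and fill implicit hydrogens from standard valence (C 4, N 3, O 2, S 2, halogen 1):
  atom 1: O, bond orders sum to 1 (valence 2) → 1 H
  atom 2: C, bond orders sum to 4 (valence 4) → 0 H
  atom 3: C, bond orders sum to 4 (valence 4) → 0 H
  atom 4: C, bond orders sum to 2 (valence 4) → 2 H
  atom 5: C, bond orders sum to 1 (valence 4) → 3 H
  atom 6: C, bond orders sum to 3 (valence 4) → 1 H
  atom 7: C, bond orders sum to 4 (valence 4) → 0 H
  atom 8: Cl (halogen, monovalent) → 0 H
  atom 9: C, bond orders sum to 4 (valence 4) → 0 H
  atom 10: C, bond orders sum to 3 (valence 4) → 1 H
  atom 11: C, bond orders sum to 4 (valence 4) → 0 H
  atom 12: N, bond orders sum to 3 (valence 3) → 0 H
Total hydrogens: 8.

8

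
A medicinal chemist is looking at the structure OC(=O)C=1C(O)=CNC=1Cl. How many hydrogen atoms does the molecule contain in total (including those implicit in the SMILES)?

4

Walk through each heavy atom and fill implicit hydrogens from standard valence (C 4, N 3, O 2, S 2, halogen 1):
  atom 1: O, bond orders sum to 1 (valence 2) → 1 H
  atom 2: C, bond orders sum to 4 (valence 4) → 0 H
  atom 3: O, bond orders sum to 2 (valence 2) → 0 H
  atom 4: C, bond orders sum to 4 (valence 4) → 0 H
  atom 5: C, bond orders sum to 4 (valence 4) → 0 H
  atom 6: O, bond orders sum to 1 (valence 2) → 1 H
  atom 7: C, bond orders sum to 3 (valence 4) → 1 H
  atom 8: N, bond orders sum to 2 (valence 3) → 1 H
  atom 9: C, bond orders sum to 4 (valence 4) → 0 H
  atom 10: Cl (halogen, monovalent) → 0 H
Total hydrogens: 4.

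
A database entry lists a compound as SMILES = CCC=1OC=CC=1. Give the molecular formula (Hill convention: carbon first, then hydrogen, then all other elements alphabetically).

Walk through each heavy atom and fill implicit hydrogens from standard valence (C 4, N 3, O 2, S 2, halogen 1):
  atom 1: C, bond orders sum to 1 (valence 4) → 3 H
  atom 2: C, bond orders sum to 2 (valence 4) → 2 H
  atom 3: C, bond orders sum to 4 (valence 4) → 0 H
  atom 4: O, bond orders sum to 2 (valence 2) → 0 H
  atom 5: C, bond orders sum to 3 (valence 4) → 1 H
  atom 6: C, bond orders sum to 3 (valence 4) → 1 H
  atom 7: C, bond orders sum to 3 (valence 4) → 1 H
Totals → C:6, H:8, O:1.

C6H8O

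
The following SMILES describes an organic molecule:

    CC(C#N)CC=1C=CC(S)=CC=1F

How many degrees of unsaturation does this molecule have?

6

Degree of unsaturation = (number of rings) + (number of π bonds).
Ring closures in the SMILES: 1.
π bonds: 3 double bonds (each 1 DoU), 1 triple bond (each 2 DoU) → 5 DoU from unsaturation.
Total DoU = 1 + 5 = 6.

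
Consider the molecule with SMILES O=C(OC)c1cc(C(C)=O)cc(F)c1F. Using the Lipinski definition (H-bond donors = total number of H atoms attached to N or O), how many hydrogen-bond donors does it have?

Donors: find every N or O and count the H atoms it carries.
  atom 1 (O): bond orders sum to 2 → 0 H
  atom 3 (O): bond orders sum to 2 → 0 H
  atom 10 (O): bond orders sum to 2 → 0 H
Lipinski HBD = 0.

0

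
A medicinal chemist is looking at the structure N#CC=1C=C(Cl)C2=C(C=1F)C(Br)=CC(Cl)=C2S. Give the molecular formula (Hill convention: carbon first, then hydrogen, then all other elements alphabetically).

C11H3BrCl2FNS

Walk through each heavy atom and fill implicit hydrogens from standard valence (C 4, N 3, O 2, S 2, halogen 1):
  atom 1: N, bond orders sum to 3 (valence 3) → 0 H
  atom 2: C, bond orders sum to 4 (valence 4) → 0 H
  atom 3: C, bond orders sum to 4 (valence 4) → 0 H
  atom 4: C, bond orders sum to 3 (valence 4) → 1 H
  atom 5: C, bond orders sum to 4 (valence 4) → 0 H
  atom 6: Cl (halogen, monovalent) → 0 H
  atom 7: C, bond orders sum to 4 (valence 4) → 0 H
  atom 8: C, bond orders sum to 4 (valence 4) → 0 H
  atom 9: C, bond orders sum to 4 (valence 4) → 0 H
  atom 10: F (halogen, monovalent) → 0 H
  atom 11: C, bond orders sum to 4 (valence 4) → 0 H
  atom 12: Br (halogen, monovalent) → 0 H
  atom 13: C, bond orders sum to 3 (valence 4) → 1 H
  atom 14: C, bond orders sum to 4 (valence 4) → 0 H
  atom 15: Cl (halogen, monovalent) → 0 H
  atom 16: C, bond orders sum to 4 (valence 4) → 0 H
  atom 17: S, bond orders sum to 1 (valence 2) → 1 H
Totals → C:11, H:3, Br:1, Cl:2, F:1, N:1, S:1.
In Hill order: C11H3BrCl2FNS.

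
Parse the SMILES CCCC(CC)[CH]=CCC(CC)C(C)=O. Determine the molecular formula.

C14H26O

Walk through each heavy atom and fill implicit hydrogens from standard valence (C 4, N 3, O 2, S 2, halogen 1):
  atom 1: C, bond orders sum to 1 (valence 4) → 3 H
  atom 2: C, bond orders sum to 2 (valence 4) → 2 H
  atom 3: C, bond orders sum to 2 (valence 4) → 2 H
  atom 4: C, bond orders sum to 3 (valence 4) → 1 H
  atom 5: C, bond orders sum to 2 (valence 4) → 2 H
  atom 6: C, bond orders sum to 1 (valence 4) → 3 H
  atom 7: C with explicit H count 1
  atom 8: C, bond orders sum to 3 (valence 4) → 1 H
  atom 9: C, bond orders sum to 2 (valence 4) → 2 H
  atom 10: C, bond orders sum to 3 (valence 4) → 1 H
  atom 11: C, bond orders sum to 2 (valence 4) → 2 H
  atom 12: C, bond orders sum to 1 (valence 4) → 3 H
  atom 13: C, bond orders sum to 4 (valence 4) → 0 H
  atom 14: C, bond orders sum to 1 (valence 4) → 3 H
  atom 15: O, bond orders sum to 2 (valence 2) → 0 H
Totals → C:14, H:26, O:1.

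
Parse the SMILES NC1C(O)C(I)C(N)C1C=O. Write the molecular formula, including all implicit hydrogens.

C6H11IN2O2

Walk through each heavy atom and fill implicit hydrogens from standard valence (C 4, N 3, O 2, S 2, halogen 1):
  atom 1: N, bond orders sum to 1 (valence 3) → 2 H
  atom 2: C, bond orders sum to 3 (valence 4) → 1 H
  atom 3: C, bond orders sum to 3 (valence 4) → 1 H
  atom 4: O, bond orders sum to 1 (valence 2) → 1 H
  atom 5: C, bond orders sum to 3 (valence 4) → 1 H
  atom 6: I (halogen, monovalent) → 0 H
  atom 7: C, bond orders sum to 3 (valence 4) → 1 H
  atom 8: N, bond orders sum to 1 (valence 3) → 2 H
  atom 9: C, bond orders sum to 3 (valence 4) → 1 H
  atom 10: C, bond orders sum to 3 (valence 4) → 1 H
  atom 11: O, bond orders sum to 2 (valence 2) → 0 H
Totals → C:6, H:11, I:1, N:2, O:2.
In Hill order: C6H11IN2O2.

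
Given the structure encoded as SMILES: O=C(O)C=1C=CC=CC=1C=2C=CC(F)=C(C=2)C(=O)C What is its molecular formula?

Walk through each heavy atom and fill implicit hydrogens from standard valence (C 4, N 3, O 2, S 2, halogen 1):
  atom 1: O, bond orders sum to 2 (valence 2) → 0 H
  atom 2: C, bond orders sum to 4 (valence 4) → 0 H
  atom 3: O, bond orders sum to 1 (valence 2) → 1 H
  atom 4: C, bond orders sum to 4 (valence 4) → 0 H
  atom 5: C, bond orders sum to 3 (valence 4) → 1 H
  atom 6: C, bond orders sum to 3 (valence 4) → 1 H
  atom 7: C, bond orders sum to 3 (valence 4) → 1 H
  atom 8: C, bond orders sum to 3 (valence 4) → 1 H
  atom 9: C, bond orders sum to 4 (valence 4) → 0 H
  atom 10: C, bond orders sum to 4 (valence 4) → 0 H
  atom 11: C, bond orders sum to 3 (valence 4) → 1 H
  atom 12: C, bond orders sum to 3 (valence 4) → 1 H
  atom 13: C, bond orders sum to 4 (valence 4) → 0 H
  atom 14: F (halogen, monovalent) → 0 H
  atom 15: C, bond orders sum to 4 (valence 4) → 0 H
  atom 16: C, bond orders sum to 3 (valence 4) → 1 H
  atom 17: C, bond orders sum to 4 (valence 4) → 0 H
  atom 18: O, bond orders sum to 2 (valence 2) → 0 H
  atom 19: C, bond orders sum to 1 (valence 4) → 3 H
Totals → C:15, H:11, F:1, O:3.
In Hill order: C15H11FO3.

C15H11FO3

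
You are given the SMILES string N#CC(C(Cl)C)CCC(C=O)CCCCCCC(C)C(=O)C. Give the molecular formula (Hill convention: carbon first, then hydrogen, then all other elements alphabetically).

C18H30ClNO2

Walk through each heavy atom and fill implicit hydrogens from standard valence (C 4, N 3, O 2, S 2, halogen 1):
  atom 1: N, bond orders sum to 3 (valence 3) → 0 H
  atom 2: C, bond orders sum to 4 (valence 4) → 0 H
  atom 3: C, bond orders sum to 3 (valence 4) → 1 H
  atom 4: C, bond orders sum to 3 (valence 4) → 1 H
  atom 5: Cl (halogen, monovalent) → 0 H
  atom 6: C, bond orders sum to 1 (valence 4) → 3 H
  atom 7: C, bond orders sum to 2 (valence 4) → 2 H
  atom 8: C, bond orders sum to 2 (valence 4) → 2 H
  atom 9: C, bond orders sum to 3 (valence 4) → 1 H
  atom 10: C, bond orders sum to 3 (valence 4) → 1 H
  atom 11: O, bond orders sum to 2 (valence 2) → 0 H
  atom 12: C, bond orders sum to 2 (valence 4) → 2 H
  atom 13: C, bond orders sum to 2 (valence 4) → 2 H
  atom 14: C, bond orders sum to 2 (valence 4) → 2 H
  atom 15: C, bond orders sum to 2 (valence 4) → 2 H
  atom 16: C, bond orders sum to 2 (valence 4) → 2 H
  atom 17: C, bond orders sum to 2 (valence 4) → 2 H
  atom 18: C, bond orders sum to 3 (valence 4) → 1 H
  atom 19: C, bond orders sum to 1 (valence 4) → 3 H
  atom 20: C, bond orders sum to 4 (valence 4) → 0 H
  atom 21: O, bond orders sum to 2 (valence 2) → 0 H
  atom 22: C, bond orders sum to 1 (valence 4) → 3 H
Totals → C:18, H:30, Cl:1, N:1, O:2.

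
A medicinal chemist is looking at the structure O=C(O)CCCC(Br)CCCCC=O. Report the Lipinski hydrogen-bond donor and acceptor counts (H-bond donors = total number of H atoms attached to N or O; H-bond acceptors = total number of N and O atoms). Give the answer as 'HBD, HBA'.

1, 3

Donors: find every N or O and count the H atoms it carries.
  atom 1 (O): bond orders sum to 2 → 0 H
  atom 3 (O): bond orders sum to 1 → 1 H
  atom 14 (O): bond orders sum to 2 → 0 H
Lipinski HBD = 1.
Acceptors: N atoms = 0, O atoms = 3 → HBA = 3.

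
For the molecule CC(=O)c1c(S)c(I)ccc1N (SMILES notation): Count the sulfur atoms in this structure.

Scan the SMILES for S atoms (remember two-letter symbols like Cl and Br are single atoms).
Sulfur count: 1.

1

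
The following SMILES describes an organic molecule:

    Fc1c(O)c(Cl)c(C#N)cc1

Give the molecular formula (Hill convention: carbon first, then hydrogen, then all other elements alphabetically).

C7H3ClFNO

Walk through each heavy atom and fill implicit hydrogens from standard valence (C 4, N 3, O 2, S 2, halogen 1); for lowercase aromatic atoms, an aromatic c carries 1 H when it has two neighbours and 0 H with three, and aromatic n carries 0 H:
  atom 1: F (halogen, monovalent) → 0 H
  atom 2: aromatic c, 3 neighbours → 0 H
  atom 3: aromatic c, 3 neighbours → 0 H
  atom 4: O, bond orders sum to 1 (valence 2) → 1 H
  atom 5: aromatic c, 3 neighbours → 0 H
  atom 6: Cl (halogen, monovalent) → 0 H
  atom 7: aromatic c, 3 neighbours → 0 H
  atom 8: C, bond orders sum to 4 (valence 4) → 0 H
  atom 9: N, bond orders sum to 3 (valence 3) → 0 H
  atom 10: aromatic c, 2 neighbours → 1 H
  atom 11: aromatic c, 2 neighbours → 1 H
Totals → C:7, H:3, Cl:1, F:1, N:1, O:1.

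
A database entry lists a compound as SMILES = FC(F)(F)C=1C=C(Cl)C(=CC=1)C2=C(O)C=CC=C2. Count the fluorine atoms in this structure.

Scan the SMILES for F atoms (remember two-letter symbols like Cl and Br are single atoms).
Fluorine count: 3.

3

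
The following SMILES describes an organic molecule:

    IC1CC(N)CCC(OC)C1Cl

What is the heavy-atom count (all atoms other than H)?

Every atom symbol written in the SMILES (organic subset) is one heavy atom; implicit H are not written.
Heavy atoms by element → C:8, Cl:1, I:1, N:1, O:1.
Total: 12.

12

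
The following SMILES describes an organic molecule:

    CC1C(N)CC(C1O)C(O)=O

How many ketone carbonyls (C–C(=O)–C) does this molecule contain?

0

Scan the SMILES for the ketone motif — none present.
Groups that are present: 1 carboxylic acid, 1 hydroxyl, 1 primary amine.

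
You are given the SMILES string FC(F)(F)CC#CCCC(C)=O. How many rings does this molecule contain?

In SMILES, each pair of matching ring-closure digits denotes one ring-closing bond; the number of such bonds equals the number of independent rings.
Ring-closure bonds here: 0.

0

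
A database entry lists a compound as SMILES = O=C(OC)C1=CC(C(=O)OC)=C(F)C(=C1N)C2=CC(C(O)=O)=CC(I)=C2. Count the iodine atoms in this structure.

Scan the SMILES for I atoms (remember two-letter symbols like Cl and Br are single atoms).
Iodine count: 1.

1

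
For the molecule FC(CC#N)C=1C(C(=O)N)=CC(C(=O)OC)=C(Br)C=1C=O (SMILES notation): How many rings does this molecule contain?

In SMILES, each pair of matching ring-closure digits denotes one ring-closing bond; the number of such bonds equals the number of independent rings.
Ring-closure bonds here: 1.

1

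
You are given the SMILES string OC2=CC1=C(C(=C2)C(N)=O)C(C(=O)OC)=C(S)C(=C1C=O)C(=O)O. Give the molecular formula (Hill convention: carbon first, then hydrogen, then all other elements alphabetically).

C15H11NO7S

Walk through each heavy atom and fill implicit hydrogens from standard valence (C 4, N 3, O 2, S 2, halogen 1):
  atom 1: O, bond orders sum to 1 (valence 2) → 1 H
  atom 2: C, bond orders sum to 4 (valence 4) → 0 H
  atom 3: C, bond orders sum to 3 (valence 4) → 1 H
  atom 4: C, bond orders sum to 4 (valence 4) → 0 H
  atom 5: C, bond orders sum to 4 (valence 4) → 0 H
  atom 6: C, bond orders sum to 4 (valence 4) → 0 H
  atom 7: C, bond orders sum to 3 (valence 4) → 1 H
  atom 8: C, bond orders sum to 4 (valence 4) → 0 H
  atom 9: N, bond orders sum to 1 (valence 3) → 2 H
  atom 10: O, bond orders sum to 2 (valence 2) → 0 H
  atom 11: C, bond orders sum to 4 (valence 4) → 0 H
  atom 12: C, bond orders sum to 4 (valence 4) → 0 H
  atom 13: O, bond orders sum to 2 (valence 2) → 0 H
  atom 14: O, bond orders sum to 2 (valence 2) → 0 H
  atom 15: C, bond orders sum to 1 (valence 4) → 3 H
  atom 16: C, bond orders sum to 4 (valence 4) → 0 H
  atom 17: S, bond orders sum to 1 (valence 2) → 1 H
  atom 18: C, bond orders sum to 4 (valence 4) → 0 H
  atom 19: C, bond orders sum to 4 (valence 4) → 0 H
  atom 20: C, bond orders sum to 3 (valence 4) → 1 H
  atom 21: O, bond orders sum to 2 (valence 2) → 0 H
  atom 22: C, bond orders sum to 4 (valence 4) → 0 H
  atom 23: O, bond orders sum to 2 (valence 2) → 0 H
  atom 24: O, bond orders sum to 1 (valence 2) → 1 H
Totals → C:15, H:11, N:1, O:7, S:1.
In Hill order: C15H11NO7S.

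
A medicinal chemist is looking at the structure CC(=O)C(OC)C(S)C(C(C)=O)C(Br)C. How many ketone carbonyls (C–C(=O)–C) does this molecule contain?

The ketone motif appears at heavy-atom positions 2, 10 in the SMILES.
Other groups present: 1 ether, 1 thiol.
Ketone count: 2.

2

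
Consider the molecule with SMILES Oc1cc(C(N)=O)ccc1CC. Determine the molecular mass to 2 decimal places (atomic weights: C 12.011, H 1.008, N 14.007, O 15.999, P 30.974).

First, the molecular formula is C9H11NO2 (counting implicit H from valence).
  C: 9 × 12.011 = 108.099
  H: 11 × 1.008 = 11.088
  N: 1 × 14.007 = 14.007
  O: 2 × 15.999 = 31.998
Sum: 9×12.011 + 11×1.008 + 1×14.007 + 2×15.999 = 165.192 → 165.19 g/mol.

165.19 g/mol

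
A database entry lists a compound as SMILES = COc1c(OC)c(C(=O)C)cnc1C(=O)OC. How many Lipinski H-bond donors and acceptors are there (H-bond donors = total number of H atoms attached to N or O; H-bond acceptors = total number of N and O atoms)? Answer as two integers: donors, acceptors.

0, 6

Donors: find every N or O and count the H atoms it carries.
  atom 2 (O): bond orders sum to 2 → 0 H
  atom 5 (O): bond orders sum to 2 → 0 H
  atom 9 (O): bond orders sum to 2 → 0 H
  atom 12 (N): bond orders sum to 3 → 0 H
  atom 15 (O): bond orders sum to 2 → 0 H
  atom 16 (O): bond orders sum to 2 → 0 H
Lipinski HBD = 0.
Acceptors: N atoms = 1, O atoms = 5 → HBA = 6.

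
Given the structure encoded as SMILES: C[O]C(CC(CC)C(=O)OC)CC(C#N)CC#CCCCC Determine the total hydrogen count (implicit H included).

29

Walk through each heavy atom and fill implicit hydrogens from standard valence (C 4, N 3, O 2, S 2, halogen 1):
  atom 1: C, bond orders sum to 1 (valence 4) → 3 H
  atom 2: O with explicit H count 0
  atom 3: C, bond orders sum to 3 (valence 4) → 1 H
  atom 4: C, bond orders sum to 2 (valence 4) → 2 H
  atom 5: C, bond orders sum to 3 (valence 4) → 1 H
  atom 6: C, bond orders sum to 2 (valence 4) → 2 H
  atom 7: C, bond orders sum to 1 (valence 4) → 3 H
  atom 8: C, bond orders sum to 4 (valence 4) → 0 H
  atom 9: O, bond orders sum to 2 (valence 2) → 0 H
  atom 10: O, bond orders sum to 2 (valence 2) → 0 H
  atom 11: C, bond orders sum to 1 (valence 4) → 3 H
  atom 12: C, bond orders sum to 2 (valence 4) → 2 H
  atom 13: C, bond orders sum to 3 (valence 4) → 1 H
  atom 14: C, bond orders sum to 4 (valence 4) → 0 H
  atom 15: N, bond orders sum to 3 (valence 3) → 0 H
  atom 16: C, bond orders sum to 2 (valence 4) → 2 H
  atom 17: C, bond orders sum to 4 (valence 4) → 0 H
  atom 18: C, bond orders sum to 4 (valence 4) → 0 H
  atom 19: C, bond orders sum to 2 (valence 4) → 2 H
  atom 20: C, bond orders sum to 2 (valence 4) → 2 H
  atom 21: C, bond orders sum to 2 (valence 4) → 2 H
  atom 22: C, bond orders sum to 1 (valence 4) → 3 H
Total hydrogens: 29.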